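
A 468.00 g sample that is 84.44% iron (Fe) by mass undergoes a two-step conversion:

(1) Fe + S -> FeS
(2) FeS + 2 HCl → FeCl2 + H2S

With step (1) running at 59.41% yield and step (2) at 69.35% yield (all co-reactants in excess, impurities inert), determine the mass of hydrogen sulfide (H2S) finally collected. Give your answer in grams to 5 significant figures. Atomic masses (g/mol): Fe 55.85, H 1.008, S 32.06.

99.340 g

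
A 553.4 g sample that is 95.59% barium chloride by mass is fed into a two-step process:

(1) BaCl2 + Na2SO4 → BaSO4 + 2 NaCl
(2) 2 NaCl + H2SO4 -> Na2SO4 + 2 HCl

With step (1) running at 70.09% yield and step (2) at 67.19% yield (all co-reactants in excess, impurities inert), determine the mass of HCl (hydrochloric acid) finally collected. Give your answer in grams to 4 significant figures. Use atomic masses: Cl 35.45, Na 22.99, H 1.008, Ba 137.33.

87.24 g

Pure BaCl2 = 553.4 × 0.9559 = 529.00 g.
M(BaCl2) = 137.33 + 2(35.45) = 208.23 g/mol.
M(HCl) = 1.008 + 35.45 = 36.458 g/mol.
n(BaCl2) = 529.00 / 208.23 = 2.5404 mol.
Step 1 (BaCl2:NaCl = 1:2): theoretical n(NaCl) = 5.0809 mol; at 70.09% yield, n(NaCl) = 3.5612 mol.
Step 2 (NaCl:HCl = 2:2): theoretical n(HCl) = 3.5612 mol, so theoretical mass = 3.5612 × 36.458 = 129.83 g.
At 67.19% yield, actual mass of HCl = 129.83 × 0.6719 = 87.235 g.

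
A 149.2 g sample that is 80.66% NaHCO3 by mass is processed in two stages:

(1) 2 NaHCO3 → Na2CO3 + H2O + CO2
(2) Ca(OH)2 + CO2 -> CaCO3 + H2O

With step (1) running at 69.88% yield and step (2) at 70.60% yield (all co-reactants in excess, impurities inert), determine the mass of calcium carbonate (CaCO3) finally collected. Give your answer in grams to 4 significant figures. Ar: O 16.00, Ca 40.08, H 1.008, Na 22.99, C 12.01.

Pure NaHCO3 = 149.2 × 0.8066 = 120.34 g.
M(NaHCO3) = 22.99 + 1.008 + 12.01 + 3(16.00) = 84.008 g/mol.
M(CaCO3) = 40.08 + 12.01 + 3(16.00) = 100.09 g/mol.
n(NaHCO3) = 120.34 / 84.008 = 1.4325 mol.
Step 1 (NaHCO3:CO2 = 2:1): theoretical n(CO2) = 0.71627 mol; at 69.88% yield, n(CO2) = 0.50053 mol.
Step 2 (CO2:CaCO3 = 1:1): theoretical n(CaCO3) = 0.50053 mol, so theoretical mass = 0.50053 × 100.09 = 50.098 g.
At 70.60% yield, actual mass of CaCO3 = 50.098 × 0.7060 = 35.369 g.

35.37 g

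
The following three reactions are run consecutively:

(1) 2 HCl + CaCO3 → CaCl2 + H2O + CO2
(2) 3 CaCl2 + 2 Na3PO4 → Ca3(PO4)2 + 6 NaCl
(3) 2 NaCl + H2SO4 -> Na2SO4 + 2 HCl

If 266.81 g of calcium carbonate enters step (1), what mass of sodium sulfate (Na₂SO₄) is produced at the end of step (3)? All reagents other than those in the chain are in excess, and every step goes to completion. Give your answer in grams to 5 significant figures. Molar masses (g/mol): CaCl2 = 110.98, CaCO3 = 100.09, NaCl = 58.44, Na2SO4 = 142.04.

378.64 g

n(CaCO3) = 266.81 / 100.09 = 2.66570 mol.
Reaction (1): CaCO3→CaCl2 ratio 1:1 ⇒ n(CaCl2) = 2.66570 mol.
Reaction (2): CaCl2→NaCl ratio 3:6 ⇒ n(NaCl) = 5.33140 mol.
Reaction (3): NaCl→Na2SO4 ratio 2:1 ⇒ n(Na2SO4) = 2.66570 mol.
Mass of Na2SO4 = 2.66570 × 142.04 = 378.636 g.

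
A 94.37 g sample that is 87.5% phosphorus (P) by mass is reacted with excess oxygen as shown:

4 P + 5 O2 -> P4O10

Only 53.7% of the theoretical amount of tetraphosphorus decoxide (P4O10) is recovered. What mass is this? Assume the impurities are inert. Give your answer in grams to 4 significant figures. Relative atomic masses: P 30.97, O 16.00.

101.6 g

Pure P available = 94.37 g × 0.875 = 82.574 g.
M(P) = 30.97 g/mol.
M(P4O10) = 4(30.97) + 10(16.00) = 283.88 g/mol.
n(P) = 82.574 g / 30.97 g/mol = 2.6662 mol.
From the equation the P:P4O10 mole ratio is 4:1, so n(P4O10) = 2.6662 × 1/4 = 0.66656 mol.
Mass of P4O10 = 0.66656 mol × 283.88 g/mol = 189.22 g.
Actual mass collected = 189.22 g × 0.537 = 101.61 g.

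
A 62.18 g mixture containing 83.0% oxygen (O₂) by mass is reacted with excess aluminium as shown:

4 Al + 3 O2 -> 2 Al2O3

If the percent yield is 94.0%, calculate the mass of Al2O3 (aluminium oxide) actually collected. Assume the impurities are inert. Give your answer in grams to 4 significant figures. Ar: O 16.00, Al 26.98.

103.0 g

Pure O2 available = 62.18 g × 0.830 = 51.609 g.
M(O2) = 2(16.00) = 32.00 g/mol.
M(Al2O3) = 2(26.98) + 3(16.00) = 101.96 g/mol.
n(O2) = 51.609 g / 32.00 g/mol = 1.6128 mol.
From the equation the O2:Al2O3 mole ratio is 3:2, so n(Al2O3) = 1.6128 × 2/3 = 1.0752 mol.
Mass of Al2O3 = 1.0752 mol × 101.96 g/mol = 109.63 g.
Actual mass collected = 109.63 g × 0.940 = 103.05 g.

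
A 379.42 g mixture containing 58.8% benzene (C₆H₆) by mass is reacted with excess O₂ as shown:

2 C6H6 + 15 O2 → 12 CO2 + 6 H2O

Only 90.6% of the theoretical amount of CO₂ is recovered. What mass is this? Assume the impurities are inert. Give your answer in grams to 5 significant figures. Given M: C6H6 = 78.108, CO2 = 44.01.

683.33 g

Pure C6H6 available = 379.42 g × 0.588 = 223.099 g.
n(C6H6) = 223.099 g / 78.108 g/mol = 2.85629 mol.
From the equation the C6H6:CO2 mole ratio is 2:12, so n(CO2) = 2.85629 × 12/2 = 17.1377 mol.
Mass of CO2 = 17.1377 mol × 44.01 g/mol = 754.231 g.
Actual mass collected = 754.231 g × 0.906 = 683.334 g.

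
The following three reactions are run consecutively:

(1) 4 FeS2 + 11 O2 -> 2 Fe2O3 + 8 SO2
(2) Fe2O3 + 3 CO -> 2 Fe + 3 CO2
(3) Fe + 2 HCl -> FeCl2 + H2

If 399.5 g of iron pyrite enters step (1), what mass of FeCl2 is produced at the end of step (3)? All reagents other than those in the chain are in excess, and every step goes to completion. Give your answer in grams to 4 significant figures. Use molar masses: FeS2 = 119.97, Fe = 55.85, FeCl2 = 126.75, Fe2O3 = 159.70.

n(FeS2) = 399.5 / 119.97 = 3.3300 mol.
Reaction (1): FeS2→Fe2O3 ratio 4:2 ⇒ n(Fe2O3) = 1.6650 mol.
Reaction (2): Fe2O3→Fe ratio 1:2 ⇒ n(Fe) = 3.3300 mol.
Reaction (3): Fe→FeCl2 ratio 1:1 ⇒ n(FeCl2) = 3.3300 mol.
Mass of FeCl2 = 3.3300 × 126.75 = 422.08 g.

422.1 g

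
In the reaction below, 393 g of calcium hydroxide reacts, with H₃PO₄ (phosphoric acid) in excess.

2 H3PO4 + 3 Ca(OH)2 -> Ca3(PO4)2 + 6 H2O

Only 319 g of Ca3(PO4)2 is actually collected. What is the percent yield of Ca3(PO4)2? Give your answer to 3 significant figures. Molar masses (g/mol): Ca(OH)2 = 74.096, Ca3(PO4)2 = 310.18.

n(Ca(OH)2) = 393.0 g / 74.096 g/mol = 5.304 mol.
From the equation the Ca(OH)2:Ca3(PO4)2 mole ratio is 3:1, so n(Ca3(PO4)2) = 5.304 × 1/3 = 1.768 mol.
Mass of Ca3(PO4)2 = 1.768 mol × 310.18 g/mol = 548.4 g.
This is the theoretical yield. Percent yield = 319 g / 548.4 g × 100% = 58.17%.

58.2 %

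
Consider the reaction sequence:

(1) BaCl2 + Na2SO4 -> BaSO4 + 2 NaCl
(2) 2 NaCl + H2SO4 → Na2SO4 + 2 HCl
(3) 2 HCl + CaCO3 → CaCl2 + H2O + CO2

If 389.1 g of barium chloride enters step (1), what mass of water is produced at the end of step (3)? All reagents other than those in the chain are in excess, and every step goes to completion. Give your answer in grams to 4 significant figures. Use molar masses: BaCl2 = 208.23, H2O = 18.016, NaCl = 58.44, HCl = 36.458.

33.66 g

n(BaCl2) = 389.1 / 208.23 = 1.8686 mol.
Reaction (1): BaCl2→NaCl ratio 1:2 ⇒ n(NaCl) = 3.7372 mol.
Reaction (2): NaCl→HCl ratio 2:2 ⇒ n(HCl) = 3.7372 mol.
Reaction (3): HCl→H2O ratio 2:1 ⇒ n(H2O) = 1.8686 mol.
Mass of H2O = 1.8686 × 18.016 = 33.665 g.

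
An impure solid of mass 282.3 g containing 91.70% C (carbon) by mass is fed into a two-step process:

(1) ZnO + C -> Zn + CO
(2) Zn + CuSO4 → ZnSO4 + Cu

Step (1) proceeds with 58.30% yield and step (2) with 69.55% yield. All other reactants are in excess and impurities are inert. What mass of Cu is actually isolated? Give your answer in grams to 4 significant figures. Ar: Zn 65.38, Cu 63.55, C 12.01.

Pure C = 282.3 × 0.9170 = 258.87 g.
M(C) = 12.01 g/mol.
M(Cu) = 63.55 g/mol.
n(C) = 258.87 / 12.01 = 21.554 mol.
Step 1 (C:Zn = 1:1): theoretical n(Zn) = 21.554 mol; at 58.30% yield, n(Zn) = 12.566 mol.
Step 2 (Zn:Cu = 1:1): theoretical n(Cu) = 12.566 mol, so theoretical mass = 12.566 × 63.55 = 798.59 g.
At 69.55% yield, actual mass of Cu = 798.59 × 0.6955 = 555.42 g.

555.4 g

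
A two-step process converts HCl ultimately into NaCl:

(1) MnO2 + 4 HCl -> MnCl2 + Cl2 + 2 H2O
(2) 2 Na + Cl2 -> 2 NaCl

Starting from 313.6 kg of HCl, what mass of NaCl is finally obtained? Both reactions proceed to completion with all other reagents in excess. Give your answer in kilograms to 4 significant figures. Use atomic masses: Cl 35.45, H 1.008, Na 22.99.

251.3 kg

M(HCl) = 1.008 + 35.45 = 36.458 g/mol.
M(NaCl) = 22.99 + 35.45 = 58.44 g/mol.
313.6 kg = 313600 g.
n(HCl) = 313600 / 36.458 = 8601.7 mol.
Step 1 gives a 4:1 ratio of HCl to Cl2, so n(Cl2) = 2150.4 mol.
In step 2 the Cl2:NaCl ratio is 1:2, so n(NaCl) = 4300.8 mol.
Mass of NaCl = 4300.8 × 58.44 = 251340 g = 251.3 kg.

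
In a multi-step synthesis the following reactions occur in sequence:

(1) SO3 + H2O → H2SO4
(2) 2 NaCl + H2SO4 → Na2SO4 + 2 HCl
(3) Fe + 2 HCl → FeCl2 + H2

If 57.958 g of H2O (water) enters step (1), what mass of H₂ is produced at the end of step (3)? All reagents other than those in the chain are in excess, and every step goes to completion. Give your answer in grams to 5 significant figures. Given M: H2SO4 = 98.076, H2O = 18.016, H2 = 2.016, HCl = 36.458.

n(H2O) = 57.958 / 18.016 = 3.21703 mol.
Reaction (1): H2O→H2SO4 ratio 1:1 ⇒ n(H2SO4) = 3.21703 mol.
Reaction (2): H2SO4→HCl ratio 1:2 ⇒ n(HCl) = 6.43406 mol.
Reaction (3): HCl→H2 ratio 2:1 ⇒ n(H2) = 3.21703 mol.
Mass of H2 = 3.21703 × 2.016 = 6.48553 g.

6.4855 g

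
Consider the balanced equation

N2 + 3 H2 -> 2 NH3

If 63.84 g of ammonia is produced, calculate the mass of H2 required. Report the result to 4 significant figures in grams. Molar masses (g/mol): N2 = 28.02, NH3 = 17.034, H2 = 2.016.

11.33 g

n(NH3) = 63.840 g / 17.034 g/mol = 3.7478 mol.
From the equation the NH3:H2 mole ratio is 2:3, so n(H2) = 3.7478 × 3/2 = 5.6217 mol.
Mass of H2 = 5.6217 mol × 2.016 g/mol = 11.333 g.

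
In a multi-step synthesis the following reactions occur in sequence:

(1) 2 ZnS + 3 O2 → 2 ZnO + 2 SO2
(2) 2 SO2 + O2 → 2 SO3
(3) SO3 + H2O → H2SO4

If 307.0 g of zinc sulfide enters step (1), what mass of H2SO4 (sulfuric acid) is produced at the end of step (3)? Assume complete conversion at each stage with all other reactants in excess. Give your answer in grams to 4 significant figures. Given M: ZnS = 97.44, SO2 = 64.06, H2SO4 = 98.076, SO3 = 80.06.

n(ZnS) = 307.0 / 97.44 = 3.1507 mol.
Reaction (1): ZnS→SO2 ratio 2:2 ⇒ n(SO2) = 3.1507 mol.
Reaction (2): SO2→SO3 ratio 2:2 ⇒ n(SO3) = 3.1507 mol.
Reaction (3): SO3→H2SO4 ratio 1:1 ⇒ n(H2SO4) = 3.1507 mol.
Mass of H2SO4 = 3.1507 × 98.076 = 309.00 g.

309.0 g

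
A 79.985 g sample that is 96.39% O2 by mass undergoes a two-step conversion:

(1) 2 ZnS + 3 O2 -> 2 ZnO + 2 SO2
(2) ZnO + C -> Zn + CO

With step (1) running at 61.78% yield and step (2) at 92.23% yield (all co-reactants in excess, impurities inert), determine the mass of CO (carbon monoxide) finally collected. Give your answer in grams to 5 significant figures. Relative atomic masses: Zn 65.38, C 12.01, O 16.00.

25.635 g

Pure O2 = 79.985 × 0.9639 = 77.0975 g.
M(O2) = 2(16.00) = 32.00 g/mol.
M(CO) = 12.01 + 16.00 = 28.01 g/mol.
n(O2) = 77.0975 / 32.00 = 2.40930 mol.
Step 1 (O2:ZnO = 3:2): theoretical n(ZnO) = 1.60620 mol; at 61.78% yield, n(ZnO) = 0.992310 mol.
Step 2 (ZnO:CO = 1:1): theoretical n(CO) = 0.992310 mol, so theoretical mass = 0.992310 × 28.01 = 27.7946 g.
At 92.23% yield, actual mass of CO = 27.7946 × 0.9223 = 25.6350 g.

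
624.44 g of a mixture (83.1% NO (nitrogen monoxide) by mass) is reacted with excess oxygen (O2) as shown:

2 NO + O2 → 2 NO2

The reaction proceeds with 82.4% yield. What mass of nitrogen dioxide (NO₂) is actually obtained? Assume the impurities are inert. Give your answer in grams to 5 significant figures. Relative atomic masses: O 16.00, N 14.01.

Pure NO available = 624.44 g × 0.831 = 518.910 g.
M(NO) = 14.01 + 16.00 = 30.01 g/mol.
M(NO2) = 14.01 + 2(16.00) = 46.01 g/mol.
n(NO) = 518.910 g / 30.01 g/mol = 17.2912 mol.
From the equation the NO:NO2 mole ratio is 2:2, so n(NO2) = 17.2912 × 2/2 = 17.2912 mol.
Mass of NO2 = 17.2912 mol × 46.01 g/mol = 795.569 g.
Actual mass collected = 795.569 g × 0.824 = 655.549 g.

655.55 g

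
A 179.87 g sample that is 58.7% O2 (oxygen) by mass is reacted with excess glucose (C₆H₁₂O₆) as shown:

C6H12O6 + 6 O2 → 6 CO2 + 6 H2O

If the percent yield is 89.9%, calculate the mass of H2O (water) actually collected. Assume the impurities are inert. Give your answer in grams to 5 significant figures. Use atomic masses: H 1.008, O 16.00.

Pure O2 available = 179.87 g × 0.587 = 105.584 g.
M(O2) = 2(16.00) = 32.00 g/mol.
M(H2O) = 2(1.008) + 16.00 = 18.016 g/mol.
n(O2) = 105.584 g / 32.00 g/mol = 3.29949 mol.
From the equation the O2:H2O mole ratio is 6:6, so n(H2O) = 3.29949 × 6/6 = 3.29949 mol.
Mass of H2O = 3.29949 mol × 18.016 g/mol = 59.4436 g.
Actual mass collected = 59.4436 g × 0.899 = 53.4398 g.

53.440 g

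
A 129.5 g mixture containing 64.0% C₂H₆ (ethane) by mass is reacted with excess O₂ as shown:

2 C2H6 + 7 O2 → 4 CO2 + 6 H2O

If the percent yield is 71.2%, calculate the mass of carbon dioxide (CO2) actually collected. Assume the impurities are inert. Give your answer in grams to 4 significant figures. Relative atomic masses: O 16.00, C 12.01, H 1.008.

172.7 g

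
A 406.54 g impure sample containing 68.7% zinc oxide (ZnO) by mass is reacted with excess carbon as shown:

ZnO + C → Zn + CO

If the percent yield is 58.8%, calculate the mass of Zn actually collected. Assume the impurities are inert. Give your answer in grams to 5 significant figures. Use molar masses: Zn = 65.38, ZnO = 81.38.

131.94 g

Pure ZnO available = 406.54 g × 0.687 = 279.293 g.
n(ZnO) = 279.293 g / 81.38 g/mol = 3.43196 mol.
From the equation the ZnO:Zn mole ratio is 1:1, so n(Zn) = 3.43196 × 1/1 = 3.43196 mol.
Mass of Zn = 3.43196 mol × 65.38 g/mol = 224.382 g.
Actual mass collected = 224.382 g × 0.588 = 131.936 g.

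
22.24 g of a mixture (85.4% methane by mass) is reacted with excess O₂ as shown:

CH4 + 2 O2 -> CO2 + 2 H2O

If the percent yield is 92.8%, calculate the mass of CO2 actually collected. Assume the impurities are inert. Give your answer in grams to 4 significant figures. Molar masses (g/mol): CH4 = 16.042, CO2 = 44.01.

Pure CH4 available = 22.24 g × 0.854 = 18.993 g.
n(CH4) = 18.993 g / 16.042 g/mol = 1.1840 mol.
From the equation the CH4:CO2 mole ratio is 1:1, so n(CO2) = 1.1840 × 1/1 = 1.1840 mol.
Mass of CO2 = 1.1840 mol × 44.01 g/mol = 52.106 g.
Actual mass collected = 52.106 g × 0.928 = 48.354 g.

48.35 g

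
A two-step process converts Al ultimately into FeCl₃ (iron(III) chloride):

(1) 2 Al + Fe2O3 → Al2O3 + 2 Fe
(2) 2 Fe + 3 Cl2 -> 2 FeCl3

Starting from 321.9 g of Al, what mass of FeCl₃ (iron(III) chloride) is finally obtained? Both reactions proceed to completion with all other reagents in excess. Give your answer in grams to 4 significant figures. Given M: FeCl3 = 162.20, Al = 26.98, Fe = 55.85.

n(Al) = 321.90 / 26.98 = 11.931 mol.
Step 1 gives a 2:2 ratio of Al to Fe, so n(Fe) = 11.931 mol.
In step 2 the Fe:FeCl3 ratio is 2:2, so n(FeCl3) = 11.931 mol.
Mass of FeCl3 = 11.931 × 162.20 = 1935.2 g.

1935 g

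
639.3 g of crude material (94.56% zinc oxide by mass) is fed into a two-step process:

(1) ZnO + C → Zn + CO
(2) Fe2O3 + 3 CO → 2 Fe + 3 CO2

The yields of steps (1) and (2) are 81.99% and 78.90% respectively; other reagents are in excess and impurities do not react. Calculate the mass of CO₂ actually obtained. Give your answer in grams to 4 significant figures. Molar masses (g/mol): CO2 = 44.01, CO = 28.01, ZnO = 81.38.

Pure ZnO = 639.3 × 0.9456 = 604.52 g.
n(ZnO) = 604.52 / 81.38 = 7.4284 mol.
Step 1 (ZnO:CO = 1:1): theoretical n(CO) = 7.4284 mol; at 81.99% yield, n(CO) = 6.0905 mol.
Step 2 (CO:CO2 = 3:3): theoretical n(CO2) = 6.0905 mol, so theoretical mass = 6.0905 × 44.01 = 268.04 g.
At 78.90% yield, actual mass of CO2 = 268.04 × 0.7890 = 211.49 g.

211.5 g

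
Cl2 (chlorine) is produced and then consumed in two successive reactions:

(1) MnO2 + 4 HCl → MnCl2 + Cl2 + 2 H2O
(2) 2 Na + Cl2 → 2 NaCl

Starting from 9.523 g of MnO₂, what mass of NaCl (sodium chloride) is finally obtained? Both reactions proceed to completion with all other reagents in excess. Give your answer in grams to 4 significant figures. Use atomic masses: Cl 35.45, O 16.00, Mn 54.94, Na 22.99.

M(MnO2) = 54.94 + 2(16.00) = 86.94 g/mol.
M(NaCl) = 22.99 + 35.45 = 58.44 g/mol.
n(MnO2) = 9.5230 / 86.94 = 0.10954 mol.
Step 1 gives a 1:1 ratio of MnO2 to Cl2, so n(Cl2) = 0.10954 mol.
In step 2 the Cl2:NaCl ratio is 1:2, so n(NaCl) = 0.21907 mol.
Mass of NaCl = 0.21907 × 58.44 = 12.802 g.

12.80 g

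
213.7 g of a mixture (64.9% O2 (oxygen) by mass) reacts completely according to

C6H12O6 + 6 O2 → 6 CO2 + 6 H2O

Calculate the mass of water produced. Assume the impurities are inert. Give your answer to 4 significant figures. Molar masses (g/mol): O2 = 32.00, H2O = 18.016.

78.08 g

Mass of pure O2 = 213.7 g × 0.649 = 138.69 g.
n(O2) = 138.69 g / 32.00 g/mol = 4.3341 mol.
From the equation the O2:H2O mole ratio is 6:6, so n(H2O) = 4.3341 × 6/6 = 4.3341 mol.
Mass of H2O = 4.3341 mol × 18.016 g/mol = 78.083 g.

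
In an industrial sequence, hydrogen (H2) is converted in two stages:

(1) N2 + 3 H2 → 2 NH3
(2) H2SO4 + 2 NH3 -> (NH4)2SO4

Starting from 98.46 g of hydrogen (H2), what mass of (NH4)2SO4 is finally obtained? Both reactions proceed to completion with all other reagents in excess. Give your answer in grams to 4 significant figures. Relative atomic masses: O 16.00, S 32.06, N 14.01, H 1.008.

2151 g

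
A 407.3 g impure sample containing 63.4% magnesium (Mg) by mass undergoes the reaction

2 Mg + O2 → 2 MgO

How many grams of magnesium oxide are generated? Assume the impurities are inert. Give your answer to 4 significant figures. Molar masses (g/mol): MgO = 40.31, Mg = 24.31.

428.2 g

Mass of pure Mg = 407.3 g × 0.634 = 258.23 g.
n(Mg) = 258.23 g / 24.31 g/mol = 10.622 mol.
From the equation the Mg:MgO mole ratio is 2:2, so n(MgO) = 10.622 × 2/2 = 10.622 mol.
Mass of MgO = 10.622 mol × 40.31 g/mol = 428.19 g.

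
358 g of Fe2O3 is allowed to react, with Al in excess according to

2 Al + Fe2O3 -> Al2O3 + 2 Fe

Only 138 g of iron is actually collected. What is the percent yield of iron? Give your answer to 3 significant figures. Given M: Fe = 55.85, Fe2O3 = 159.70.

55.1 %

n(Fe2O3) = 358.0 g / 159.70 g/mol = 2.242 mol.
From the equation the Fe2O3:Fe mole ratio is 1:2, so n(Fe) = 2.242 × 2/1 = 4.483 mol.
Mass of Fe = 4.483 mol × 55.85 g/mol = 250.4 g.
This is the theoretical yield. Percent yield = 138 g / 250.4 g × 100% = 55.11%.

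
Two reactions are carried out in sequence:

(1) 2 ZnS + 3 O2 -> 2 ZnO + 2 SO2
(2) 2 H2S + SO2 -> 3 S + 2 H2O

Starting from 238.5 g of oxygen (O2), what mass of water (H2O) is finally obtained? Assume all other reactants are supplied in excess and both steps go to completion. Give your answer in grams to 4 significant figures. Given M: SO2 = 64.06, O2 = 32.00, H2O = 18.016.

n(O2) = 238.50 / 32.00 = 7.4531 mol.
Step 1 gives a 3:2 ratio of O2 to SO2, so n(SO2) = 4.9688 mol.
In step 2 the SO2:H2O ratio is 1:2, so n(H2O) = 9.9375 mol.
Mass of H2O = 9.9375 × 18.016 = 179.03 g.

179.0 g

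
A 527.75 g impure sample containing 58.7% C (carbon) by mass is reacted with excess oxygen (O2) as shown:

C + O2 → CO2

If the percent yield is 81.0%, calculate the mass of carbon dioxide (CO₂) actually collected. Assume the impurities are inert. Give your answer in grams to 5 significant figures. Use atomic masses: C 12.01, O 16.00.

Pure C available = 527.75 g × 0.587 = 309.789 g.
M(C) = 12.01 g/mol.
M(CO2) = 12.01 + 2(16.00) = 44.01 g/mol.
n(C) = 309.789 g / 12.01 g/mol = 25.7943 mol.
From the equation the C:CO2 mole ratio is 1:1, so n(CO2) = 25.7943 × 1/1 = 25.7943 mol.
Mass of CO2 = 25.7943 mol × 44.01 g/mol = 1135.21 g.
Actual mass collected = 1135.21 g × 0.810 = 919.517 g.

919.52 g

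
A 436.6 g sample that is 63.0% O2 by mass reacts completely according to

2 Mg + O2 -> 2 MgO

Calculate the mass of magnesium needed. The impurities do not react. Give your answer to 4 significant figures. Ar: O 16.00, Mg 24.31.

Mass of pure O2 = 436.6 g × 0.630 = 275.06 g.
M(O2) = 2(16.00) = 32.00 g/mol.
M(Mg) = 24.31 g/mol.
n(O2) = 275.06 g / 32.00 g/mol = 8.5956 mol.
From the equation the O2:Mg mole ratio is 1:2, so n(Mg) = 8.5956 × 2/1 = 17.191 mol.
Mass of Mg = 17.191 mol × 24.31 g/mol = 417.92 g.

417.9 g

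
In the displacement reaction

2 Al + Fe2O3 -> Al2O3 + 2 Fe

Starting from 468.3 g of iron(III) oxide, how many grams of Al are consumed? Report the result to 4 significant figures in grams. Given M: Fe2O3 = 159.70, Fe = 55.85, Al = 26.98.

158.2 g

n(Fe2O3) = 468.30 g / 159.70 g/mol = 2.9324 mol.
From the equation the Fe2O3:Al mole ratio is 1:2, so n(Al) = 2.9324 × 2/1 = 5.8647 mol.
Mass of Al = 5.8647 mol × 26.98 g/mol = 158.23 g.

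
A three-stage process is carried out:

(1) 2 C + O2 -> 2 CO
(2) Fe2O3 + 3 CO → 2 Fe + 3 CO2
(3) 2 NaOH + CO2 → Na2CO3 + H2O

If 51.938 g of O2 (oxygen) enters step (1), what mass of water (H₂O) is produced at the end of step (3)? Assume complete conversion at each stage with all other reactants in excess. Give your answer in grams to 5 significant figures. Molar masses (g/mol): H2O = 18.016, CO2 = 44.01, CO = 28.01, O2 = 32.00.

58.482 g

n(O2) = 51.938 / 32.00 = 1.62306 mol.
Reaction (1): O2→CO ratio 1:2 ⇒ n(CO) = 3.24613 mol.
Reaction (2): CO→CO2 ratio 3:3 ⇒ n(CO2) = 3.24613 mol.
Reaction (3): CO2→H2O ratio 1:1 ⇒ n(H2O) = 3.24613 mol.
Mass of H2O = 3.24613 × 18.016 = 58.4822 g.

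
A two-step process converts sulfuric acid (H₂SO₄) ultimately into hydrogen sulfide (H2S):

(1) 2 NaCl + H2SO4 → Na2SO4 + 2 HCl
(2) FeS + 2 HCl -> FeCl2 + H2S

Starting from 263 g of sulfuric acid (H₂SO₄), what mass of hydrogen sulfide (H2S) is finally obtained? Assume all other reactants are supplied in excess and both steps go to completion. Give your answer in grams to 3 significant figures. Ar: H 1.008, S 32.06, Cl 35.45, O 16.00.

M(H2SO4) = 2(1.008) + 32.06 + 4(16.00) = 98.076 g/mol.
M(H2S) = 2(1.008) + 32.06 = 34.076 g/mol.
n(H2SO4) = 263.0 / 98.076 = 2.682 mol.
Step 1 gives a 1:2 ratio of H2SO4 to HCl, so n(HCl) = 5.363 mol.
In step 2 the HCl:H2S ratio is 2:1, so n(H2S) = 2.682 mol.
Mass of H2S = 2.682 × 34.076 = 91.38 g.

91.4 g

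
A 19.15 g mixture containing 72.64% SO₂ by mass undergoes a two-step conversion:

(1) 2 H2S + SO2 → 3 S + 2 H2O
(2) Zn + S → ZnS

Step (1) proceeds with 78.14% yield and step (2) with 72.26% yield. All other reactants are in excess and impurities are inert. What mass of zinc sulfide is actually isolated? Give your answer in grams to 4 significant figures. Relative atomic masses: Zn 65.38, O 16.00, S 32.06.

Pure SO2 = 19.15 × 0.7264 = 13.911 g.
M(SO2) = 32.06 + 2(16.00) = 64.06 g/mol.
M(ZnS) = 65.38 + 32.06 = 97.44 g/mol.
n(SO2) = 13.911 / 64.06 = 0.21715 mol.
Step 1 (SO2:S = 1:3): theoretical n(S) = 0.65145 mol; at 78.14% yield, n(S) = 0.50904 mol.
Step 2 (S:ZnS = 1:1): theoretical n(ZnS) = 0.50904 mol, so theoretical mass = 0.50904 × 97.44 = 49.601 g.
At 72.26% yield, actual mass of ZnS = 49.601 × 0.7226 = 35.842 g.

35.84 g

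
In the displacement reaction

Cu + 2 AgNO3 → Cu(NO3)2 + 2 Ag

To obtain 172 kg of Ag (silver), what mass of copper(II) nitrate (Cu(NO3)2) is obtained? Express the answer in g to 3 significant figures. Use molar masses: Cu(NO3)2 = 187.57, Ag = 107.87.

150000 g

Convert: 172 kg = 172000 g.
n(Ag) = 172000 g / 107.87 g/mol = 1595 mol.
From the equation the Ag:Cu(NO3)2 mole ratio is 2:1, so n(Cu(NO3)2) = 1595 × 1/2 = 797.3 mol.
Mass of Cu(NO3)2 = 797.3 mol × 187.57 g/mol = 149500 g.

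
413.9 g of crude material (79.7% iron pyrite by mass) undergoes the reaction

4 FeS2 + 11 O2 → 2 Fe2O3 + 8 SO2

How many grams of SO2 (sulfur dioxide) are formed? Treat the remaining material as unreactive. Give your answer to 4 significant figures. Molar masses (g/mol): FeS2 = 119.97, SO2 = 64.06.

Mass of pure FeS2 = 413.9 g × 0.797 = 329.88 g.
n(FeS2) = 329.88 g / 119.97 g/mol = 2.7497 mol.
From the equation the FeS2:SO2 mole ratio is 4:8, so n(SO2) = 2.7497 × 8/4 = 5.4993 mol.
Mass of SO2 = 5.4993 mol × 64.06 g/mol = 352.29 g.

352.3 g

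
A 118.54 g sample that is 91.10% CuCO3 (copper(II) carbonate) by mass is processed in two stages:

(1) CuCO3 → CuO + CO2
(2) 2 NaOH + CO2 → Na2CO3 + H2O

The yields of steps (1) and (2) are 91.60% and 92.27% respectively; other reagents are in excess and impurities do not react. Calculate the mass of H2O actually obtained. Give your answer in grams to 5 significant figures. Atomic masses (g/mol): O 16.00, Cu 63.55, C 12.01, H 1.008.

Pure CuCO3 = 118.54 × 0.9110 = 107.990 g.
M(CuCO3) = 63.55 + 12.01 + 3(16.00) = 123.56 g/mol.
M(H2O) = 2(1.008) + 16.00 = 18.016 g/mol.
n(CuCO3) = 107.990 / 123.56 = 0.873988 mol.
Step 1 (CuCO3:CO2 = 1:1): theoretical n(CO2) = 0.873988 mol; at 91.60% yield, n(CO2) = 0.800573 mol.
Step 2 (CO2:H2O = 1:1): theoretical n(H2O) = 0.800573 mol, so theoretical mass = 0.800573 × 18.016 = 14.4231 g.
At 92.27% yield, actual mass of H2O = 14.4231 × 0.9227 = 13.3082 g.

13.308 g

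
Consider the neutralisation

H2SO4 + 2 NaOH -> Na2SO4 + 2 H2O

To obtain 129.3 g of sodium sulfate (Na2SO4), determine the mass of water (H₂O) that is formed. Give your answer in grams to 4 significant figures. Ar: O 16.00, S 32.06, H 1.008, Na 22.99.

M(Na2SO4) = 2(22.99) + 32.06 + 4(16.00) = 142.04 g/mol.
M(H2O) = 2(1.008) + 16.00 = 18.016 g/mol.
n(Na2SO4) = 129.30 g / 142.04 g/mol = 0.91031 mol.
From the equation the Na2SO4:H2O mole ratio is 1:2, so n(H2O) = 0.91031 × 2/1 = 1.8206 mol.
Mass of H2O = 1.8206 mol × 18.016 g/mol = 32.800 g.

32.80 g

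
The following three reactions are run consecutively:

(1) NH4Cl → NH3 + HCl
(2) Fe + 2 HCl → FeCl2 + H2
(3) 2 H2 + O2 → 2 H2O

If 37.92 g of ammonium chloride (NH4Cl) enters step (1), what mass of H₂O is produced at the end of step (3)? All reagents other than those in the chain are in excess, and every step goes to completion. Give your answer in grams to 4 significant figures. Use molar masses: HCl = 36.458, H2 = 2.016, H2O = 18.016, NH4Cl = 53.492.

n(NH4Cl) = 37.92 / 53.492 = 0.70889 mol.
Reaction (1): NH4Cl→HCl ratio 1:1 ⇒ n(HCl) = 0.70889 mol.
Reaction (2): HCl→H2 ratio 2:1 ⇒ n(H2) = 0.35445 mol.
Reaction (3): H2→H2O ratio 2:2 ⇒ n(H2O) = 0.35445 mol.
Mass of H2O = 0.35445 × 18.016 = 6.3857 g.

6.386 g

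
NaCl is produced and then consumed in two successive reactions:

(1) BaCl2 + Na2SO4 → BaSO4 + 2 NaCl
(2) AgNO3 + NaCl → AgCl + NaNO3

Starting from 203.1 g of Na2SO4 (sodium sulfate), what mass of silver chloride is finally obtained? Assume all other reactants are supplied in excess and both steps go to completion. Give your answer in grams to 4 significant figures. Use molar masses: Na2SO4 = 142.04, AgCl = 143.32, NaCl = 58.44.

409.9 g

n(Na2SO4) = 203.10 / 142.04 = 1.4299 mol.
Step 1 gives a 1:2 ratio of Na2SO4 to NaCl, so n(NaCl) = 2.8598 mol.
In step 2 the NaCl:AgCl ratio is 1:1, so n(AgCl) = 2.8598 mol.
Mass of AgCl = 2.8598 × 143.32 = 409.86 g.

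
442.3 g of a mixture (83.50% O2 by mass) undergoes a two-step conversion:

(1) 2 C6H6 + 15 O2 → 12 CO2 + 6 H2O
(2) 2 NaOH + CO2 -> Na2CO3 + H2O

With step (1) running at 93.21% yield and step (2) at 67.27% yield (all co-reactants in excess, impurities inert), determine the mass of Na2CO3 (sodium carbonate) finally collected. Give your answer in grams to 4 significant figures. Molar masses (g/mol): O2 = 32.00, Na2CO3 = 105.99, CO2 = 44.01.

613.6 g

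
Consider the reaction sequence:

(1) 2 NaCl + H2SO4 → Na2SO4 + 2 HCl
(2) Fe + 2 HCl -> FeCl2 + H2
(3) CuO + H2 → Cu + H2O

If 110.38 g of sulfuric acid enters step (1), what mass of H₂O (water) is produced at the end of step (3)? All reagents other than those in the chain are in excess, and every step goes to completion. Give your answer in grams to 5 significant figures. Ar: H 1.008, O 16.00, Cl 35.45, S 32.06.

M(H2SO4) = 2(1.008) + 32.06 + 4(16.00) = 98.076 g/mol.
M(H2O) = 2(1.008) + 16.00 = 18.016 g/mol.
n(H2SO4) = 110.38 / 98.076 = 1.12545 mol.
Reaction (1): H2SO4→HCl ratio 1:2 ⇒ n(HCl) = 2.25091 mol.
Reaction (2): HCl→H2 ratio 2:1 ⇒ n(H2) = 1.12545 mol.
Reaction (3): H2→H2O ratio 1:1 ⇒ n(H2O) = 1.12545 mol.
Mass of H2O = 1.12545 × 18.016 = 20.2762 g.

20.276 g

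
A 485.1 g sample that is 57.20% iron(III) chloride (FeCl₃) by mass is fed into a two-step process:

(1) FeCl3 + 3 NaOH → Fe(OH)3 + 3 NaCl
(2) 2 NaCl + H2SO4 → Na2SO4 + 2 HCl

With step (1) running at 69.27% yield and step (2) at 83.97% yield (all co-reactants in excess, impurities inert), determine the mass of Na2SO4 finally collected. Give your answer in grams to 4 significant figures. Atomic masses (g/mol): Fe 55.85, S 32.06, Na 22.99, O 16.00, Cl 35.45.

Pure FeCl3 = 485.1 × 0.5720 = 277.48 g.
M(FeCl3) = 55.85 + 3(35.45) = 162.20 g/mol.
M(Na2SO4) = 2(22.99) + 32.06 + 4(16.00) = 142.04 g/mol.
n(FeCl3) = 277.48 / 162.20 = 1.7107 mol.
Step 1 (FeCl3:NaCl = 1:3): theoretical n(NaCl) = 5.1321 mol; at 69.27% yield, n(NaCl) = 3.5550 mol.
Step 2 (NaCl:Na2SO4 = 2:1): theoretical n(Na2SO4) = 1.7775 mol, so theoretical mass = 1.7775 × 142.04 = 252.48 g.
At 83.97% yield, actual mass of Na2SO4 = 252.48 × 0.8397 = 212.01 g.

212.0 g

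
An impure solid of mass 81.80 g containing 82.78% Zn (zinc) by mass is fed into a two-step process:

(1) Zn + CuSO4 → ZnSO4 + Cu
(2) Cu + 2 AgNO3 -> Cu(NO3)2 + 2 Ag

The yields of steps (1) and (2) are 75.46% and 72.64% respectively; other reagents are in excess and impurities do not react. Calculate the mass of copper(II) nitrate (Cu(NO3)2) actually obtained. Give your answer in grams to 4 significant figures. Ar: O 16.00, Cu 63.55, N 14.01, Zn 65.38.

106.5 g

Pure Zn = 81.80 × 0.8278 = 67.714 g.
M(Zn) = 65.38 g/mol.
M(Cu(NO3)2) = 63.55 + 2(14.01) + 6(16.00) = 187.57 g/mol.
n(Zn) = 67.714 / 65.38 = 1.0357 mol.
Step 1 (Zn:Cu = 1:1): theoretical n(Cu) = 1.0357 mol; at 75.46% yield, n(Cu) = 0.78154 mol.
Step 2 (Cu:Cu(NO3)2 = 1:1): theoretical n(Cu(NO3)2) = 0.78154 mol, so theoretical mass = 0.78154 × 187.57 = 146.59 g.
At 72.64% yield, actual mass of Cu(NO3)2 = 146.59 × 0.7264 = 106.49 g.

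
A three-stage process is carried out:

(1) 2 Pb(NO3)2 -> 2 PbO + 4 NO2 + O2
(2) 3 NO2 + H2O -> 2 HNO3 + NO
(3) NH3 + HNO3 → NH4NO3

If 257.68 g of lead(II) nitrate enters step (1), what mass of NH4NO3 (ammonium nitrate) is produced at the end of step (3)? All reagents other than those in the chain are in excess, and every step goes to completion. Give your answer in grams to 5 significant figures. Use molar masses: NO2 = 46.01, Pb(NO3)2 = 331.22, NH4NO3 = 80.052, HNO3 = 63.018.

n(Pb(NO3)2) = 257.68 / 331.22 = 0.777972 mol.
Reaction (1): Pb(NO3)2→NO2 ratio 2:4 ⇒ n(NO2) = 1.55594 mol.
Reaction (2): NO2→HNO3 ratio 3:2 ⇒ n(HNO3) = 1.03730 mol.
Reaction (3): HNO3→NH4NO3 ratio 1:1 ⇒ n(NH4NO3) = 1.03730 mol.
Mass of NH4NO3 = 1.03730 × 80.052 = 83.0377 g.

83.038 g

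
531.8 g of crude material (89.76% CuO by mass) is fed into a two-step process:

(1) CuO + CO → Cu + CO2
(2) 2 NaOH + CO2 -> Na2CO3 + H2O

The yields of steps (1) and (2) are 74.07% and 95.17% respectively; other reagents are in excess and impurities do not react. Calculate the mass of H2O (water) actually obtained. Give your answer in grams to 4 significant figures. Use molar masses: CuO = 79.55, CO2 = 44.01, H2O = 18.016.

Pure CuO = 531.8 × 0.8976 = 477.34 g.
n(CuO) = 477.34 / 79.55 = 6.0005 mol.
Step 1 (CuO:CO2 = 1:1): theoretical n(CO2) = 6.0005 mol; at 74.07% yield, n(CO2) = 4.4446 mol.
Step 2 (CO2:H2O = 1:1): theoretical n(H2O) = 4.4446 mol, so theoretical mass = 4.4446 × 18.016 = 80.074 g.
At 95.17% yield, actual mass of H2O = 80.074 × 0.9517 = 76.206 g.

76.21 g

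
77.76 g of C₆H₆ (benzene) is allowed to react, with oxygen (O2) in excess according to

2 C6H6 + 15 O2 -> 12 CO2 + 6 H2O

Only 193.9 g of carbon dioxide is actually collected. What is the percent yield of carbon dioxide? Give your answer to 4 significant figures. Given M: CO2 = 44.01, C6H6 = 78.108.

73.76 %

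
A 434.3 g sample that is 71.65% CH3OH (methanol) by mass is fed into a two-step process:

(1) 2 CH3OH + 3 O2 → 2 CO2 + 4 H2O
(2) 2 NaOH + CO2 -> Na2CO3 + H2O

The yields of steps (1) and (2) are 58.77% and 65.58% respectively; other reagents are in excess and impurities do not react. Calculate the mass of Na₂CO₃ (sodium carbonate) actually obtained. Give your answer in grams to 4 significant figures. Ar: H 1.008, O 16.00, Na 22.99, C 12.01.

396.7 g

Pure CH3OH = 434.3 × 0.7165 = 311.18 g.
M(CH3OH) = 12.01 + 4(1.008) + 16.00 = 32.042 g/mol.
M(Na2CO3) = 2(22.99) + 12.01 + 3(16.00) = 105.99 g/mol.
n(CH3OH) = 311.18 / 32.042 = 9.7115 mol.
Step 1 (CH3OH:CO2 = 2:2): theoretical n(CO2) = 9.7115 mol; at 58.77% yield, n(CO2) = 5.7074 mol.
Step 2 (CO2:Na2CO3 = 1:1): theoretical n(Na2CO3) = 5.7074 mol, so theoretical mass = 5.7074 × 105.99 = 604.93 g.
At 65.58% yield, actual mass of Na2CO3 = 604.93 × 0.6558 = 396.71 g.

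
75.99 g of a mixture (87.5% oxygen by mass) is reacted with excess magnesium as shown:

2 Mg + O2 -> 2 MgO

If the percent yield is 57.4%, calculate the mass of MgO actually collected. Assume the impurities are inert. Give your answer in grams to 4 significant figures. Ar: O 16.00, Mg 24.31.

Pure O2 available = 75.99 g × 0.875 = 66.491 g.
M(O2) = 2(16.00) = 32.00 g/mol.
M(MgO) = 24.31 + 16.00 = 40.31 g/mol.
n(O2) = 66.491 g / 32.00 g/mol = 2.0779 mol.
From the equation the O2:MgO mole ratio is 1:2, so n(MgO) = 2.0779 × 2/1 = 4.1557 mol.
Mass of MgO = 4.1557 mol × 40.31 g/mol = 167.52 g.
Actual mass collected = 167.52 g × 0.574 = 96.154 g.

96.15 g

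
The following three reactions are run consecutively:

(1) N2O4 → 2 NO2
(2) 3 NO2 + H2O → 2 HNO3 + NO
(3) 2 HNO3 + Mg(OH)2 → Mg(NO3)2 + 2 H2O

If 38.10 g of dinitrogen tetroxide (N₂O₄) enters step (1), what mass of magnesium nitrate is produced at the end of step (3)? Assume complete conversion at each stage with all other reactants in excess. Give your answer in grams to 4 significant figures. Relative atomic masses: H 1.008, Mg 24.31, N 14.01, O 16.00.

M(N2O4) = 2(14.01) + 4(16.00) = 92.02 g/mol.
M(Mg(NO3)2) = 24.31 + 2(14.01) + 6(16.00) = 148.33 g/mol.
n(N2O4) = 38.10 / 92.02 = 0.41404 mol.
Reaction (1): N2O4→NO2 ratio 1:2 ⇒ n(NO2) = 0.82808 mol.
Reaction (2): NO2→HNO3 ratio 3:2 ⇒ n(HNO3) = 0.55205 mol.
Reaction (3): HNO3→Mg(NO3)2 ratio 2:1 ⇒ n(Mg(NO3)2) = 0.27603 mol.
Mass of Mg(NO3)2 = 0.27603 × 148.33 = 40.943 g.

40.94 g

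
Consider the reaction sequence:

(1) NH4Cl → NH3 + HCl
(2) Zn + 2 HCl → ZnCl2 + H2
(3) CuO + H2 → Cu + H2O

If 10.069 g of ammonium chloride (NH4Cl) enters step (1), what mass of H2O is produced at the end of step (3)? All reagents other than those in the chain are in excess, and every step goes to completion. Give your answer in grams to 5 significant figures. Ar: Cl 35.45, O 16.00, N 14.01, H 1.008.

1.6956 g

M(NH4Cl) = 14.01 + 4(1.008) + 35.45 = 53.492 g/mol.
M(H2O) = 2(1.008) + 16.00 = 18.016 g/mol.
n(NH4Cl) = 10.069 / 53.492 = 0.188234 mol.
Reaction (1): NH4Cl→HCl ratio 1:1 ⇒ n(HCl) = 0.188234 mol.
Reaction (2): HCl→H2 ratio 2:1 ⇒ n(H2) = 0.0941169 mol.
Reaction (3): H2→H2O ratio 1:1 ⇒ n(H2O) = 0.0941169 mol.
Mass of H2O = 0.0941169 × 18.016 = 1.69561 g.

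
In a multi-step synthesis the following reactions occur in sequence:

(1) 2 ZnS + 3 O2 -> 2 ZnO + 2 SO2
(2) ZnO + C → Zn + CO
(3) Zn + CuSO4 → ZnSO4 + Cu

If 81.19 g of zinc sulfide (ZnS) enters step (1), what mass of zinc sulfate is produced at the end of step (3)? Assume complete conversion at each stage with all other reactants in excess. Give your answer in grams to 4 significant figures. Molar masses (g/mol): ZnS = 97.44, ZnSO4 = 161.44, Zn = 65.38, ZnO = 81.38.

n(ZnS) = 81.19 / 97.44 = 0.83323 mol.
Reaction (1): ZnS→ZnO ratio 2:2 ⇒ n(ZnO) = 0.83323 mol.
Reaction (2): ZnO→Zn ratio 1:1 ⇒ n(Zn) = 0.83323 mol.
Reaction (3): Zn→ZnSO4 ratio 1:1 ⇒ n(ZnSO4) = 0.83323 mol.
Mass of ZnSO4 = 0.83323 × 161.44 = 134.52 g.

134.5 g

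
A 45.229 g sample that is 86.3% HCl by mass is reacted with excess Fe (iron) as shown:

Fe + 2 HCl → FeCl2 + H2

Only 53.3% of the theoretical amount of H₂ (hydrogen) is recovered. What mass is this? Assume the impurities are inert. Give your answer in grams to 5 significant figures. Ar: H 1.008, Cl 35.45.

0.57521 g

Pure HCl available = 45.229 g × 0.863 = 39.0326 g.
M(HCl) = 1.008 + 35.45 = 36.458 g/mol.
M(H2) = 2(1.008) = 2.016 g/mol.
n(HCl) = 39.0326 g / 36.458 g/mol = 1.07062 mol.
From the equation the HCl:H2 mole ratio is 2:1, so n(H2) = 1.07062 × 1/2 = 0.535309 mol.
Mass of H2 = 0.535309 mol × 2.016 g/mol = 1.07918 g.
Actual mass collected = 1.07918 g × 0.533 = 0.575205 g.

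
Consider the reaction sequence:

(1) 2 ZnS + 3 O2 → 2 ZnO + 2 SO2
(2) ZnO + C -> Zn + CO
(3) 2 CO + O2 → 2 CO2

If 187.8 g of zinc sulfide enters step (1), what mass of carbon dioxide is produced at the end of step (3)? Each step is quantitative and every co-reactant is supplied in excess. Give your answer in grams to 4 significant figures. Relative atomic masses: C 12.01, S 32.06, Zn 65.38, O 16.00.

M(ZnS) = 65.38 + 32.06 = 97.44 g/mol.
M(CO2) = 12.01 + 2(16.00) = 44.01 g/mol.
n(ZnS) = 187.8 / 97.44 = 1.9273 mol.
Reaction (1): ZnS→ZnO ratio 2:2 ⇒ n(ZnO) = 1.9273 mol.
Reaction (2): ZnO→CO ratio 1:1 ⇒ n(CO) = 1.9273 mol.
Reaction (3): CO→CO2 ratio 2:2 ⇒ n(CO2) = 1.9273 mol.
Mass of CO2 = 1.9273 × 44.01 = 84.822 g.

84.82 g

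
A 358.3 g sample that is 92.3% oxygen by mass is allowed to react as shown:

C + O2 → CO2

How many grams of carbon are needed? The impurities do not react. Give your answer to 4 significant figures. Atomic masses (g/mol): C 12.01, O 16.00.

124.1 g

Mass of pure O2 = 358.3 g × 0.923 = 330.71 g.
M(O2) = 2(16.00) = 32.00 g/mol.
M(C) = 12.01 g/mol.
n(O2) = 330.71 g / 32.00 g/mol = 10.335 mol.
From the equation the O2:C mole ratio is 1:1, so n(C) = 10.335 × 1/1 = 10.335 mol.
Mass of C = 10.335 mol × 12.01 g/mol = 124.12 g.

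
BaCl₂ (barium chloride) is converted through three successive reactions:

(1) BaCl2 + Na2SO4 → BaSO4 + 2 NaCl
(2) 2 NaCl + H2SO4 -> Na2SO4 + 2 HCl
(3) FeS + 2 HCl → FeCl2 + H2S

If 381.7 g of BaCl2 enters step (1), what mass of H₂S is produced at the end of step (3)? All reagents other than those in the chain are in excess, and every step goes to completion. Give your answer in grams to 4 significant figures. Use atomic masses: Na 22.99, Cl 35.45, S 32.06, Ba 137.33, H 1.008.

M(BaCl2) = 137.33 + 2(35.45) = 208.23 g/mol.
M(H2S) = 2(1.008) + 32.06 = 34.076 g/mol.
n(BaCl2) = 381.7 / 208.23 = 1.8331 mol.
Reaction (1): BaCl2→NaCl ratio 1:2 ⇒ n(NaCl) = 3.6661 mol.
Reaction (2): NaCl→HCl ratio 2:2 ⇒ n(HCl) = 3.6661 mol.
Reaction (3): HCl→H2S ratio 2:1 ⇒ n(H2S) = 1.8331 mol.
Mass of H2S = 1.8331 × 34.076 = 62.464 g.

62.46 g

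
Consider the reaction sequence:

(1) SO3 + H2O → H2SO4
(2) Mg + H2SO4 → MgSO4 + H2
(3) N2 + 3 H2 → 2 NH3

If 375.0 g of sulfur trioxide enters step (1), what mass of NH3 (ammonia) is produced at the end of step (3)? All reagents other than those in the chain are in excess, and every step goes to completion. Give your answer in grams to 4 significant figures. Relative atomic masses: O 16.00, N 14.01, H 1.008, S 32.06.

53.19 g

M(SO3) = 32.06 + 3(16.00) = 80.06 g/mol.
M(NH3) = 14.01 + 3(1.008) = 17.034 g/mol.
n(SO3) = 375.0 / 80.06 = 4.6840 mol.
Reaction (1): SO3→H2SO4 ratio 1:1 ⇒ n(H2SO4) = 4.6840 mol.
Reaction (2): H2SO4→H2 ratio 1:1 ⇒ n(H2) = 4.6840 mol.
Reaction (3): H2→NH3 ratio 3:2 ⇒ n(NH3) = 3.1227 mol.
Mass of NH3 = 3.1227 × 17.034 = 53.191 g.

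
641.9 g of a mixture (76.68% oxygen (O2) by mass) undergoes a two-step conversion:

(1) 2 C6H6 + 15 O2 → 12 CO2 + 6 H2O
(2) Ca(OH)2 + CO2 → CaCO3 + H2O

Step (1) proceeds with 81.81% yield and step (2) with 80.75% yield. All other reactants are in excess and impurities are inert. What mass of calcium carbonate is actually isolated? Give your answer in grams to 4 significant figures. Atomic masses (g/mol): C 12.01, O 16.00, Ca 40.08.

Pure O2 = 641.9 × 0.7668 = 492.21 g.
M(O2) = 2(16.00) = 32.00 g/mol.
M(CaCO3) = 40.08 + 12.01 + 3(16.00) = 100.09 g/mol.
n(O2) = 492.21 / 32.00 = 15.382 mol.
Step 1 (O2:CO2 = 15:12): theoretical n(CO2) = 12.305 mol; at 81.81% yield, n(CO2) = 10.067 mol.
Step 2 (CO2:CaCO3 = 1:1): theoretical n(CaCO3) = 10.067 mol, so theoretical mass = 10.067 × 100.09 = 1007.6 g.
At 80.75% yield, actual mass of CaCO3 = 1007.6 × 0.8075 = 813.63 g.

813.6 g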